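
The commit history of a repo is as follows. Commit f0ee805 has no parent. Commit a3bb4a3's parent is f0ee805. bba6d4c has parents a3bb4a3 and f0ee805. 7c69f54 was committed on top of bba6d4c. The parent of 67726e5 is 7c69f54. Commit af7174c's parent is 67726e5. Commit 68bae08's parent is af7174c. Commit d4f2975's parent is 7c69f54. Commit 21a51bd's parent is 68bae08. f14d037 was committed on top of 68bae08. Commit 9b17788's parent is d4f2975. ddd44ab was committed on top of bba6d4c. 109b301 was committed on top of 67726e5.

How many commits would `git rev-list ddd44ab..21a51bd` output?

5

Reachable from 21a51bd: {21a51bd, 67726e5, 68bae08, 7c69f54, a3bb4a3, af7174c, bba6d4c, f0ee805}.
Reachable from ddd44ab: {a3bb4a3, bba6d4c, ddd44ab, f0ee805}.
In 21a51bd's history but not ddd44ab's: {21a51bd, 67726e5, 68bae08, 7c69f54, af7174c} — 5 commits.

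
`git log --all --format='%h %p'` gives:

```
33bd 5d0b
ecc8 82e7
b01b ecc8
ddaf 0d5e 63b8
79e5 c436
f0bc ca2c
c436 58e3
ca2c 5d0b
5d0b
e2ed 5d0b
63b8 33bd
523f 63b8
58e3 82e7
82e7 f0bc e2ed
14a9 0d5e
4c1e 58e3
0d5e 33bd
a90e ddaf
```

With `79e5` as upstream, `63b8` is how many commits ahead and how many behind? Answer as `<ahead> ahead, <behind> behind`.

2 ahead, 7 behind

Reachable from 63b8: {33bd, 5d0b, 63b8}.
Reachable from 79e5: {58e3, 5d0b, 79e5, 82e7, c436, ca2c, e2ed, f0bc}.
Only in 63b8's history (ahead): {33bd, 63b8} — 2.
Only in 79e5's history (behind): {58e3, 79e5, 82e7, c436, ca2c, e2ed, f0bc} — 7.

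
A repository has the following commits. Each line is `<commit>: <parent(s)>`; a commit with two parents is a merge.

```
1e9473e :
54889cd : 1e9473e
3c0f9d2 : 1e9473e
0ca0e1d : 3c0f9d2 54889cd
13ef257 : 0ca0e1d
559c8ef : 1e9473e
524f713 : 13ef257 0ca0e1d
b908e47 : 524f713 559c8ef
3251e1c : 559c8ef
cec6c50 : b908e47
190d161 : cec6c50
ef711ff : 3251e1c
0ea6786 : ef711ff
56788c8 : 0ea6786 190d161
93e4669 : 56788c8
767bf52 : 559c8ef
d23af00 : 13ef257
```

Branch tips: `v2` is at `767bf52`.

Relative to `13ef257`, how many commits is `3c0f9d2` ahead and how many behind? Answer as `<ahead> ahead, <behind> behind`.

0 ahead, 3 behind

Reachable from 3c0f9d2: {1e9473e, 3c0f9d2}.
Reachable from 13ef257: {0ca0e1d, 13ef257, 1e9473e, 3c0f9d2, 54889cd}.
Only in 3c0f9d2's history (ahead): {} — 0.
Only in 13ef257's history (behind): {0ca0e1d, 13ef257, 54889cd} — 3.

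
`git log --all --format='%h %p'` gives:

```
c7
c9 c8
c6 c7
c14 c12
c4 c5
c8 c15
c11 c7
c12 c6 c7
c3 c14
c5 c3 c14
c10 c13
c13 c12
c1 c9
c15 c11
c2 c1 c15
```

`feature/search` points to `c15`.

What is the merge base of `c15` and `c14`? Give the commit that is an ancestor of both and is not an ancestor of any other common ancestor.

c7

Ancestors of c15: {c11, c15, c7}.
Ancestors of c14: {c12, c14, c6, c7}.
Common ancestors: {c7}.
The only common ancestor is c7, so it is the merge base.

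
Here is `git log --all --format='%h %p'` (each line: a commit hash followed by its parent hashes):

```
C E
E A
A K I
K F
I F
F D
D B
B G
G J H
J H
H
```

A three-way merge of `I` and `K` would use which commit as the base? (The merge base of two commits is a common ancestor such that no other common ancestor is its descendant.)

Ancestors of I: {B, D, F, G, H, I, J}.
Ancestors of K: {B, D, F, G, H, J, K}.
Common ancestors: {B, D, F, G, H, J}.
Among these, F is not an ancestor of any other common ancestor — it is the merge base.

F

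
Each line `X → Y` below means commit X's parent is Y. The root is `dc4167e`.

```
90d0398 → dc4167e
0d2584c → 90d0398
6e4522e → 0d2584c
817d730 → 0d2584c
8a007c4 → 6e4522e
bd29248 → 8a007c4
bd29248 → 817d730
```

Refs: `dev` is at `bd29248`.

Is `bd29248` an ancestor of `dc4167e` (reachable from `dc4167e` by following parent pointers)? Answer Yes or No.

No

Ancestors of dc4167e: {dc4167e}.
bd29248 is not in that set, so it is not an ancestor of dc4167e.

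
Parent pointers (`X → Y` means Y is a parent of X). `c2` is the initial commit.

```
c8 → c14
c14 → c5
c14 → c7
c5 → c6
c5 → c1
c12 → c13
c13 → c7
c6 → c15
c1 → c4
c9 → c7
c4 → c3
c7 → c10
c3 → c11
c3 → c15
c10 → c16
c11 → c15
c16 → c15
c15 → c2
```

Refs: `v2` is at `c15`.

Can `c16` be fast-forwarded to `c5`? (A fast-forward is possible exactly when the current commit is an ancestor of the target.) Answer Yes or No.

A fast-forward from c16 to c5 is possible iff c16 is an ancestor of c5.
Ancestors of c5: {c1, c11, c15, c2, c3, c4, c5, c6}.
c16 is not among them, so fast-forward is not possible.

No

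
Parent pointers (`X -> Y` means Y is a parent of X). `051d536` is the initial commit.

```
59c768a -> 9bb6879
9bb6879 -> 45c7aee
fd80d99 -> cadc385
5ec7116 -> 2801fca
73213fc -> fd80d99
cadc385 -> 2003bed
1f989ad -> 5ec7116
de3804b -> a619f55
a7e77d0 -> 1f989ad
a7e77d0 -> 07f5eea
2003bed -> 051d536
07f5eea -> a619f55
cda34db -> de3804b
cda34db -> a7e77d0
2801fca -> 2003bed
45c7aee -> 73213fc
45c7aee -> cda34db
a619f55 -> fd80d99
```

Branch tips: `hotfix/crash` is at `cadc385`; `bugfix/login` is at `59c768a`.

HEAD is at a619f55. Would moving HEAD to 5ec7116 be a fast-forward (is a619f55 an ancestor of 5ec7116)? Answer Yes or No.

A fast-forward from a619f55 to 5ec7116 is possible iff a619f55 is an ancestor of 5ec7116.
Ancestors of 5ec7116: {051d536, 2003bed, 2801fca, 5ec7116}.
a619f55 is not among them, so fast-forward is not possible.

No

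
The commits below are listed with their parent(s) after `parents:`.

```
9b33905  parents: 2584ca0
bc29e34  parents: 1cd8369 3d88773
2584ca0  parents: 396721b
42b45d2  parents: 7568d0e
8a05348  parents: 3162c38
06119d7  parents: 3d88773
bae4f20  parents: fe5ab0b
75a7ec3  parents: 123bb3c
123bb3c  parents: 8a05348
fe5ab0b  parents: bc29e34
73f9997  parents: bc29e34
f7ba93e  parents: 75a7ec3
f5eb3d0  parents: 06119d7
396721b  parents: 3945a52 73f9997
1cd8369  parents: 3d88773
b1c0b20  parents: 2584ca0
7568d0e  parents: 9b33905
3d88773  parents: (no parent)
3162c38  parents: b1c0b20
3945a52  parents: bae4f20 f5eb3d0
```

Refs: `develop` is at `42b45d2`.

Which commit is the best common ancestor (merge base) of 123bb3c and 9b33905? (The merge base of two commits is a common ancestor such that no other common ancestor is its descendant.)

2584ca0

Ancestors of 123bb3c: {06119d7, 123bb3c, 1cd8369, 2584ca0, 3162c38, 3945a52, 396721b, 3d88773, 73f9997, 8a05348, b1c0b20, bae4f20, bc29e34, f5eb3d0, fe5ab0b}.
Ancestors of 9b33905: {06119d7, 1cd8369, 2584ca0, 3945a52, 396721b, 3d88773, 73f9997, 9b33905, bae4f20, bc29e34, f5eb3d0, fe5ab0b}.
Common ancestors: {06119d7, 1cd8369, 2584ca0, 3945a52, 396721b, 3d88773, 73f9997, bae4f20, bc29e34, f5eb3d0, fe5ab0b}.
Among these, 2584ca0 is not an ancestor of any other common ancestor — it is the merge base.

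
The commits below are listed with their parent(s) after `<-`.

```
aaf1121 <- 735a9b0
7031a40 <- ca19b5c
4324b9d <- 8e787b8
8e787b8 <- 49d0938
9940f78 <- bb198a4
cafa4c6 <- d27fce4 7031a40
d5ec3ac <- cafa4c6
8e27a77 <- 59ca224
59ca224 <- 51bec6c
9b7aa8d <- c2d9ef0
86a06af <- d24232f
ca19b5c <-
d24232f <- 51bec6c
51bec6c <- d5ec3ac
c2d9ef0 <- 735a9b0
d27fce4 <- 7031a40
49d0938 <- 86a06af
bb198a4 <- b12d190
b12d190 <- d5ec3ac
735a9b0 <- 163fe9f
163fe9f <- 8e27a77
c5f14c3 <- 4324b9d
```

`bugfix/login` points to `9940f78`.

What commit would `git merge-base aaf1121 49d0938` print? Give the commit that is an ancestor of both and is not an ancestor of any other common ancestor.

Ancestors of aaf1121: {163fe9f, 51bec6c, 59ca224, 7031a40, 735a9b0, 8e27a77, aaf1121, ca19b5c, cafa4c6, d27fce4, d5ec3ac}.
Ancestors of 49d0938: {49d0938, 51bec6c, 7031a40, 86a06af, ca19b5c, cafa4c6, d24232f, d27fce4, d5ec3ac}.
Common ancestors: {51bec6c, 7031a40, ca19b5c, cafa4c6, d27fce4, d5ec3ac}.
Among these, 51bec6c is not an ancestor of any other common ancestor — it is the merge base.

51bec6c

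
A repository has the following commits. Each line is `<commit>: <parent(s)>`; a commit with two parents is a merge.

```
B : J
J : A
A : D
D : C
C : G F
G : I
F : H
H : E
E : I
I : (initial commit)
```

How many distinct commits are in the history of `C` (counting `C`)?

6

Walking parent pointers from C: reachable set = {C, E, F, G, H, I}.
That is 6 commits.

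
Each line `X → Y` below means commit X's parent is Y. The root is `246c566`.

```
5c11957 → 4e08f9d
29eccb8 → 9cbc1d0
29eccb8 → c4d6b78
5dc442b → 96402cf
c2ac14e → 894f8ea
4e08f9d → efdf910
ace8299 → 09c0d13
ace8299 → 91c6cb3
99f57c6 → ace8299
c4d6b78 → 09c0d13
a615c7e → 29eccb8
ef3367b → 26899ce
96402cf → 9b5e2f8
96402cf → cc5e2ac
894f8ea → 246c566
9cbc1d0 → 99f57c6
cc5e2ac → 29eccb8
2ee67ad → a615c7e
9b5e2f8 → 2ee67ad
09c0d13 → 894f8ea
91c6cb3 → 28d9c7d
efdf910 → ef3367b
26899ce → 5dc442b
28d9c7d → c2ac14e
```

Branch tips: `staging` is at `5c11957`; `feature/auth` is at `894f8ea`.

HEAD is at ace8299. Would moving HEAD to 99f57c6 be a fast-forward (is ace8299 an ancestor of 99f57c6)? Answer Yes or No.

A fast-forward from ace8299 to 99f57c6 is possible iff ace8299 is an ancestor of 99f57c6.
Ancestors of 99f57c6: {09c0d13, 246c566, 28d9c7d, 894f8ea, 91c6cb3, 99f57c6, ace8299, c2ac14e}.
ace8299 is among them, so fast-forward is possible.

Yes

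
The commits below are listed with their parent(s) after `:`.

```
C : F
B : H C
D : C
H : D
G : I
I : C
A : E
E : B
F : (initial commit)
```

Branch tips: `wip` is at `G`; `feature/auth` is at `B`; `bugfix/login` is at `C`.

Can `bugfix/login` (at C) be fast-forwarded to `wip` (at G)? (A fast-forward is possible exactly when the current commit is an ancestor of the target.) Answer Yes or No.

A fast-forward from C to G is possible iff C is an ancestor of G.
Ancestors of G: {C, F, G, I}.
C is among them, so fast-forward is possible.

Yes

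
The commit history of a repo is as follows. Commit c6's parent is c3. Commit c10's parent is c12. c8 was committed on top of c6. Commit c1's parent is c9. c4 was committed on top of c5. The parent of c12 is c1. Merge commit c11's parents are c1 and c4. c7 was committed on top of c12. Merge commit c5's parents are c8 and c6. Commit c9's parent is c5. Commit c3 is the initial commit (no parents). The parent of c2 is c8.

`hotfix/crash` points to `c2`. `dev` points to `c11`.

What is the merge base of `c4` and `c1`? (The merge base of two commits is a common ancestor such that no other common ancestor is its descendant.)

Ancestors of c4: {c3, c4, c5, c6, c8}.
Ancestors of c1: {c1, c3, c5, c6, c8, c9}.
Common ancestors: {c3, c5, c6, c8}.
Among these, c5 is not an ancestor of any other common ancestor — it is the merge base.

c5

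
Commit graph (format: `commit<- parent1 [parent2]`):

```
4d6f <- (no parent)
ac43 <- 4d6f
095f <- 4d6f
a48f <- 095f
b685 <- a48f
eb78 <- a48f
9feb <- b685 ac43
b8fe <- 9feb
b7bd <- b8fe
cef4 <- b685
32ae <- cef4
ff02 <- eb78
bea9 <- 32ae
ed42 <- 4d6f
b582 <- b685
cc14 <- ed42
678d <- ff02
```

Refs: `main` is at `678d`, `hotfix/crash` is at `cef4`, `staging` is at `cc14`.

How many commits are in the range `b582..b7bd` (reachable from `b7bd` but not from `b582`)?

Reachable from b7bd: {095f, 4d6f, 9feb, a48f, ac43, b685, b7bd, b8fe}.
Reachable from b582: {095f, 4d6f, a48f, b582, b685}.
In b7bd's history but not b582's: {9feb, ac43, b7bd, b8fe} — 4 commits.

4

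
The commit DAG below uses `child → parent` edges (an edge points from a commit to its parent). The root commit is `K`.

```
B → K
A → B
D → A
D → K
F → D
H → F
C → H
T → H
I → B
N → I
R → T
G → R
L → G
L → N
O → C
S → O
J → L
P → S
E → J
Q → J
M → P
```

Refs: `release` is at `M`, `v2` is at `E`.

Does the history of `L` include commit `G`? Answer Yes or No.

Yes

Ancestors of L (commits reachable by following parents): {A, B, D, F, G, H, I, K, L, N, R, T}.
G is in that set, so it is an ancestor of L.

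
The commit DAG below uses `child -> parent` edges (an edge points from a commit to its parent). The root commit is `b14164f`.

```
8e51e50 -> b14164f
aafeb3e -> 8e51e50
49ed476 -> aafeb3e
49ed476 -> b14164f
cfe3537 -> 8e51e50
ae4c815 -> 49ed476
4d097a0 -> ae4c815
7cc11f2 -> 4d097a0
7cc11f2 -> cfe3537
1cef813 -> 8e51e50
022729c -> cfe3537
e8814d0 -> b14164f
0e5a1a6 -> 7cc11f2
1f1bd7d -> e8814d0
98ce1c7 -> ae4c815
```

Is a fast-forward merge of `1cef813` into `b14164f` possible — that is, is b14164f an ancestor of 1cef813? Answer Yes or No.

A fast-forward from b14164f to 1cef813 is possible iff b14164f is an ancestor of 1cef813.
Ancestors of 1cef813: {1cef813, 8e51e50, b14164f}.
b14164f is among them, so fast-forward is possible.

Yes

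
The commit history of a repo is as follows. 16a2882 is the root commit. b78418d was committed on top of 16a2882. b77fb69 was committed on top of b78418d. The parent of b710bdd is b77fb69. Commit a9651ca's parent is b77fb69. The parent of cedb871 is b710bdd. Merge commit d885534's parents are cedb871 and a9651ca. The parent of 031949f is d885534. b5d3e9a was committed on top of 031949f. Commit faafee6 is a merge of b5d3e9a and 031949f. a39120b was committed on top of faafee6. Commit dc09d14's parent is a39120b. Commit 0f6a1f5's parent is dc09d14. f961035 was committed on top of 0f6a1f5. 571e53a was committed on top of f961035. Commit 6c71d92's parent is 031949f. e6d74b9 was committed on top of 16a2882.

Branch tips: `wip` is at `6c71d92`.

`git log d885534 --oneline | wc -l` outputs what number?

7

Walking parent pointers from d885534: reachable set = {16a2882, a9651ca, b710bdd, b77fb69, b78418d, cedb871, d885534}.
That is 7 commits.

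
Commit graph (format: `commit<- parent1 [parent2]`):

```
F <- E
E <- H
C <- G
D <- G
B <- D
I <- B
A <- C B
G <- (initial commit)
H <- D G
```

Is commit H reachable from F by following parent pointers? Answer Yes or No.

Ancestors of F (commits reachable by following parents): {D, E, F, G, H}.
H is in that set, so it is an ancestor of F.

Yes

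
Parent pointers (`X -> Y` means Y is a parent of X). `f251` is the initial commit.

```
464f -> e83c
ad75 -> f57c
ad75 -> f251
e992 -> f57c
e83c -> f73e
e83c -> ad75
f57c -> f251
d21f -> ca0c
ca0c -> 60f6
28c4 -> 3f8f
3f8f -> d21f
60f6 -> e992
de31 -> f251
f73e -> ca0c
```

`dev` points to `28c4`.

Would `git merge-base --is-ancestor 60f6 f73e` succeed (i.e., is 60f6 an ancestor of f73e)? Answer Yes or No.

Ancestors of f73e (commits reachable by following parents): {60f6, ca0c, e992, f251, f57c, f73e}.
60f6 is in that set, so it is an ancestor of f73e.

Yes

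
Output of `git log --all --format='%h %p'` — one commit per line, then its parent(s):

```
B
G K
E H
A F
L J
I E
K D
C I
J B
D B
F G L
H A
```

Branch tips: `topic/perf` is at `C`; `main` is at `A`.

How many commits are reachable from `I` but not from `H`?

Reachable from I: {A, B, D, E, F, G, H, I, J, K, L}.
Reachable from H: {A, B, D, F, G, H, J, K, L}.
In I's history but not H's: {E, I} — 2 commits.

2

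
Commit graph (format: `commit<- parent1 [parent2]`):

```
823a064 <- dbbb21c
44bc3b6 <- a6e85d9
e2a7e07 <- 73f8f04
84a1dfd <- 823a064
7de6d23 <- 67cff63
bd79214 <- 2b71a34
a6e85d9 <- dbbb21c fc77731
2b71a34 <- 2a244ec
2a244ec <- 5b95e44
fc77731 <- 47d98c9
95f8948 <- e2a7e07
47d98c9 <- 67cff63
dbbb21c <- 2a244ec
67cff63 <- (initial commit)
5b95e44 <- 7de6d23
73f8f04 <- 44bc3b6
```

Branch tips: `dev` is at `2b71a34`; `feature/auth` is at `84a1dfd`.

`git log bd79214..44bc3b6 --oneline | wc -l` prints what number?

Reachable from 44bc3b6: {2a244ec, 44bc3b6, 47d98c9, 5b95e44, 67cff63, 7de6d23, a6e85d9, dbbb21c, fc77731}.
Reachable from bd79214: {2a244ec, 2b71a34, 5b95e44, 67cff63, 7de6d23, bd79214}.
In 44bc3b6's history but not bd79214's: {44bc3b6, 47d98c9, a6e85d9, dbbb21c, fc77731} — 5 commits.

5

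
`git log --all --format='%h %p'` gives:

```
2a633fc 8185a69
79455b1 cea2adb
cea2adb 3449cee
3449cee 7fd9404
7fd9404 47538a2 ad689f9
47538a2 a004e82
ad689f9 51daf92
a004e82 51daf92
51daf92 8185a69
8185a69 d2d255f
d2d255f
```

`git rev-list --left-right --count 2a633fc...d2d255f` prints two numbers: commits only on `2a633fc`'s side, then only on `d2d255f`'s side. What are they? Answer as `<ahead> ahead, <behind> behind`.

Reachable from 2a633fc: {2a633fc, 8185a69, d2d255f}.
Reachable from d2d255f: {d2d255f}.
Only in 2a633fc's history (ahead): {2a633fc, 8185a69} — 2.
Only in d2d255f's history (behind): {} — 0.

2 ahead, 0 behind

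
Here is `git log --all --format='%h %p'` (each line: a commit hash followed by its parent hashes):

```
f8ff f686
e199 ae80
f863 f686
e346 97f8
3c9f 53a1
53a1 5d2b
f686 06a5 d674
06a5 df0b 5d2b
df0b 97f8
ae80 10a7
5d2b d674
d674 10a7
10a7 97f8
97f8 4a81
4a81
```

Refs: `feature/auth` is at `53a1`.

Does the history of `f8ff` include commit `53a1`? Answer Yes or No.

Ancestors of f8ff: {06a5, 10a7, 4a81, 5d2b, 97f8, d674, df0b, f686, f8ff}.
53a1 is not in that set, so it is not an ancestor of f8ff.

No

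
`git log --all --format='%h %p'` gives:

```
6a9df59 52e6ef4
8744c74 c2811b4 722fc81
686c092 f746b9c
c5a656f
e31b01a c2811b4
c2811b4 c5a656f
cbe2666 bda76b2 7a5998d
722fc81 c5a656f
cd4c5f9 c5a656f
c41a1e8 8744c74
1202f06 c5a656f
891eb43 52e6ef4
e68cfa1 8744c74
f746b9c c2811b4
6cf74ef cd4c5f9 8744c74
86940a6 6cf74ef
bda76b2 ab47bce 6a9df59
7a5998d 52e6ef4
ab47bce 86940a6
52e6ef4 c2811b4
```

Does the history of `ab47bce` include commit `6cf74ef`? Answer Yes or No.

Yes

Ancestors of ab47bce (commits reachable by following parents): {6cf74ef, 722fc81, 86940a6, 8744c74, ab47bce, c2811b4, c5a656f, cd4c5f9}.
6cf74ef is in that set, so it is an ancestor of ab47bce.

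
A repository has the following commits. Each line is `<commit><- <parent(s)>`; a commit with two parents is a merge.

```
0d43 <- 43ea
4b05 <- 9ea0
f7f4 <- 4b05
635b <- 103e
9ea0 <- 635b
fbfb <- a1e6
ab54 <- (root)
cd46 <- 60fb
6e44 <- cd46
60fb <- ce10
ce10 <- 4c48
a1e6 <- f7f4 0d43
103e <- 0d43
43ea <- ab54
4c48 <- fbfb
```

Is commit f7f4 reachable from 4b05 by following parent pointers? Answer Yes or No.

No

Ancestors of 4b05: {0d43, 103e, 43ea, 4b05, 635b, 9ea0, ab54}.
f7f4 is not in that set, so it is not an ancestor of 4b05.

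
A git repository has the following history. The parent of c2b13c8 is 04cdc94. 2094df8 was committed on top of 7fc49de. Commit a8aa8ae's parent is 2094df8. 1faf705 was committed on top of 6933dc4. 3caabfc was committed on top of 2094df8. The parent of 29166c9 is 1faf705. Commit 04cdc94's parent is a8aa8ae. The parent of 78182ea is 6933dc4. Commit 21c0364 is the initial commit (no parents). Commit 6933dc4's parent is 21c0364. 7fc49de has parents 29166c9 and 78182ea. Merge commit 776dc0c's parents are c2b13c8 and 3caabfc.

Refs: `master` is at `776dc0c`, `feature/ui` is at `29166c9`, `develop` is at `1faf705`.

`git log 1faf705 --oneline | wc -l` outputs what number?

3

Walking parent pointers from 1faf705: reachable set = {1faf705, 21c0364, 6933dc4}.
That is 3 commits.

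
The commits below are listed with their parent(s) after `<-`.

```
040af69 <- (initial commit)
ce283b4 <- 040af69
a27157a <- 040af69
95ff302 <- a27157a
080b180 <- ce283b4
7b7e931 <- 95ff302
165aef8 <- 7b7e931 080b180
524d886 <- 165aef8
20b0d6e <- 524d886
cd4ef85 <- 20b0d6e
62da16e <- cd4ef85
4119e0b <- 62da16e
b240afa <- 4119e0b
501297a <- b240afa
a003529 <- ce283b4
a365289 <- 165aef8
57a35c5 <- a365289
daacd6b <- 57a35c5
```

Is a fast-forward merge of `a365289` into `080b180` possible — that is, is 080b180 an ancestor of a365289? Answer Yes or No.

A fast-forward from 080b180 to a365289 is possible iff 080b180 is an ancestor of a365289.
Ancestors of a365289: {040af69, 080b180, 165aef8, 7b7e931, 95ff302, a27157a, a365289, ce283b4}.
080b180 is among them, so fast-forward is possible.

Yes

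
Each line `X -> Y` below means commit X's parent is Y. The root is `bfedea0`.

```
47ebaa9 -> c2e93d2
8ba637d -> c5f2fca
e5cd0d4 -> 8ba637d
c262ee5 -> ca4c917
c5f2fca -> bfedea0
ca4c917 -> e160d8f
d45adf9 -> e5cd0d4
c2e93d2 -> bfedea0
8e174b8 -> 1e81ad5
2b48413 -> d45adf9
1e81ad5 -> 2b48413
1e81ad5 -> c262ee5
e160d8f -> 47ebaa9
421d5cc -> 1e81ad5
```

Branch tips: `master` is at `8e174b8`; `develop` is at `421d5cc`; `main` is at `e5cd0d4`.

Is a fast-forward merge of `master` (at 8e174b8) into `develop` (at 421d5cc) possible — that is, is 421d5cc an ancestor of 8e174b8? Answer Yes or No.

A fast-forward from 421d5cc to 8e174b8 is possible iff 421d5cc is an ancestor of 8e174b8.
Ancestors of 8e174b8: {1e81ad5, 2b48413, 47ebaa9, 8ba637d, 8e174b8, bfedea0, c262ee5, c2e93d2, c5f2fca, ca4c917, d45adf9, e160d8f, e5cd0d4}.
421d5cc is not among them, so fast-forward is not possible.

No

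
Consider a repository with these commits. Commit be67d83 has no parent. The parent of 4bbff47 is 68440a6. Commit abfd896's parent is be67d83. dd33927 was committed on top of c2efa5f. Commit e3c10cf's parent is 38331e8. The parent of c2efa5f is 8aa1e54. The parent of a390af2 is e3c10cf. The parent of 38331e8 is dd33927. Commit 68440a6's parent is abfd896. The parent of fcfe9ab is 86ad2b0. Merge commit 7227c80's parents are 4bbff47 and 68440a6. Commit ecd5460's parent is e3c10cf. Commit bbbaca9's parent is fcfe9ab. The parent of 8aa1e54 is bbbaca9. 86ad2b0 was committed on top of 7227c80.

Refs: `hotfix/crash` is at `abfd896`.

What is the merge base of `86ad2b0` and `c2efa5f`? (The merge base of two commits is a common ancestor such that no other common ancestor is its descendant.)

86ad2b0

Ancestors of 86ad2b0: {4bbff47, 68440a6, 7227c80, 86ad2b0, abfd896, be67d83}.
Ancestors of c2efa5f: {4bbff47, 68440a6, 7227c80, 86ad2b0, 8aa1e54, abfd896, bbbaca9, be67d83, c2efa5f, fcfe9ab}.
Common ancestors: {4bbff47, 68440a6, 7227c80, 86ad2b0, abfd896, be67d83}.
Among these, 86ad2b0 is not an ancestor of any other common ancestor — it is the merge base.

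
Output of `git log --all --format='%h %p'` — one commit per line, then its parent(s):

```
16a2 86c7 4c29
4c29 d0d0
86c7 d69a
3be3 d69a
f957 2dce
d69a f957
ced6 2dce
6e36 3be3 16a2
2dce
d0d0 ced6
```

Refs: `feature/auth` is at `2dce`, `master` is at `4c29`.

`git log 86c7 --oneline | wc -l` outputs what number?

Walking parent pointers from 86c7: reachable set = {2dce, 86c7, d69a, f957}.
That is 4 commits.

4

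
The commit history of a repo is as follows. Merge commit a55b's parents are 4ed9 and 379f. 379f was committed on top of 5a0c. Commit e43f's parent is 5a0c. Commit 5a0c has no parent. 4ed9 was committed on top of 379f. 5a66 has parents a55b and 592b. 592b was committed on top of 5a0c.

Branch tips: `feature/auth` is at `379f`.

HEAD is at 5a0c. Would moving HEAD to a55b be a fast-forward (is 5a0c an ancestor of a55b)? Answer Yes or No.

A fast-forward from 5a0c to a55b is possible iff 5a0c is an ancestor of a55b.
Ancestors of a55b: {379f, 4ed9, 5a0c, a55b}.
5a0c is among them, so fast-forward is possible.

Yes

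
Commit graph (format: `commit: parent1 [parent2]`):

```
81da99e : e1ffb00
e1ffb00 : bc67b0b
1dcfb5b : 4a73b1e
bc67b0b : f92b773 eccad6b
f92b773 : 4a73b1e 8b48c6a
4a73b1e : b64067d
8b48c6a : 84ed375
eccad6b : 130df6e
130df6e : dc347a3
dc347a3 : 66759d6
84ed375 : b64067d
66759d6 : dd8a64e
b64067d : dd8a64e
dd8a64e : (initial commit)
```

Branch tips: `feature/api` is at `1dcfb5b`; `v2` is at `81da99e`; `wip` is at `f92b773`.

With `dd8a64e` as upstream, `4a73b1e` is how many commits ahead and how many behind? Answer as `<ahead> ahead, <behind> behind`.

2 ahead, 0 behind

Reachable from 4a73b1e: {4a73b1e, b64067d, dd8a64e}.
Reachable from dd8a64e: {dd8a64e}.
Only in 4a73b1e's history (ahead): {4a73b1e, b64067d} — 2.
Only in dd8a64e's history (behind): {} — 0.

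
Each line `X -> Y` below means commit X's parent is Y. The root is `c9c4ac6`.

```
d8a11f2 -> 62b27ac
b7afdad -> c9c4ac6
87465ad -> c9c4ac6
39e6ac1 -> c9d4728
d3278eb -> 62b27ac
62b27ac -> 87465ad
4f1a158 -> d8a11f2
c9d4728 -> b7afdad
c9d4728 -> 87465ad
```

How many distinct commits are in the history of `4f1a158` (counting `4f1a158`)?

Walking parent pointers from 4f1a158: reachable set = {4f1a158, 62b27ac, 87465ad, c9c4ac6, d8a11f2}.
That is 5 commits.

5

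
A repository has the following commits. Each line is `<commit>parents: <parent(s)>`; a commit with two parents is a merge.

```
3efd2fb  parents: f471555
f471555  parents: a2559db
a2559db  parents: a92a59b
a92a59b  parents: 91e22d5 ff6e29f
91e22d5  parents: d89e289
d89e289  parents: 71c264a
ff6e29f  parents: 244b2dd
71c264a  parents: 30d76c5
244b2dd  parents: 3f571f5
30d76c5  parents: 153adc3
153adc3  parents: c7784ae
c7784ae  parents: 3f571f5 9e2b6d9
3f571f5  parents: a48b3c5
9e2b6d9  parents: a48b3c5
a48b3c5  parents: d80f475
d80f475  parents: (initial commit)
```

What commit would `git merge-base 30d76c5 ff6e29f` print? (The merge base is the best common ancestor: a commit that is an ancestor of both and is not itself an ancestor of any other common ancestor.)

3f571f5

Ancestors of 30d76c5: {153adc3, 30d76c5, 3f571f5, 9e2b6d9, a48b3c5, c7784ae, d80f475}.
Ancestors of ff6e29f: {244b2dd, 3f571f5, a48b3c5, d80f475, ff6e29f}.
Common ancestors: {3f571f5, a48b3c5, d80f475}.
Among these, 3f571f5 is not an ancestor of any other common ancestor — it is the merge base.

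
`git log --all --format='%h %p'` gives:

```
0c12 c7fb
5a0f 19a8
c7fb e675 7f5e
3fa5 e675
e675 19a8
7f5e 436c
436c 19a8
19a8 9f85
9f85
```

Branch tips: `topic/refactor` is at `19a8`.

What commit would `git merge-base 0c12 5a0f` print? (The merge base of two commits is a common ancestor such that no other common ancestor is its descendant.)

19a8

Ancestors of 0c12: {0c12, 19a8, 436c, 7f5e, 9f85, c7fb, e675}.
Ancestors of 5a0f: {19a8, 5a0f, 9f85}.
Common ancestors: {19a8, 9f85}.
Among these, 19a8 is not an ancestor of any other common ancestor — it is the merge base.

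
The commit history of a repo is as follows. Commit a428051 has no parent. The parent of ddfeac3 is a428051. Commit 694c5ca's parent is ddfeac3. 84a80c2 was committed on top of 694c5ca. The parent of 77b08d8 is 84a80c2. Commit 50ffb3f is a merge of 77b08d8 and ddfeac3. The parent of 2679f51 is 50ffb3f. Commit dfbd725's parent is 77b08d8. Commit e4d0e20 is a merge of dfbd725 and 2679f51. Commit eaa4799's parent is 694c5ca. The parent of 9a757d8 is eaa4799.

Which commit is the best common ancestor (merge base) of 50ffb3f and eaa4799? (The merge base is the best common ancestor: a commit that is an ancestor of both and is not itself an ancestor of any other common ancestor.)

694c5ca

Ancestors of 50ffb3f: {50ffb3f, 694c5ca, 77b08d8, 84a80c2, a428051, ddfeac3}.
Ancestors of eaa4799: {694c5ca, a428051, ddfeac3, eaa4799}.
Common ancestors: {694c5ca, a428051, ddfeac3}.
Among these, 694c5ca is not an ancestor of any other common ancestor — it is the merge base.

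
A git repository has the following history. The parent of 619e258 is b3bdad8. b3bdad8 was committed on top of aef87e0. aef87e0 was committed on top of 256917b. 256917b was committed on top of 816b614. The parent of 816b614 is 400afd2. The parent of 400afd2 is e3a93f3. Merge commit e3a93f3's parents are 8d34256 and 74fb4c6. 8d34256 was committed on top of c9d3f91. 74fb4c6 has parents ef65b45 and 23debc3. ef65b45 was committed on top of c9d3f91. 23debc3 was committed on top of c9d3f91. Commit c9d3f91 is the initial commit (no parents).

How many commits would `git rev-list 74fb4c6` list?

4

Walking parent pointers from 74fb4c6: reachable set = {23debc3, 74fb4c6, c9d3f91, ef65b45}.
That is 4 commits.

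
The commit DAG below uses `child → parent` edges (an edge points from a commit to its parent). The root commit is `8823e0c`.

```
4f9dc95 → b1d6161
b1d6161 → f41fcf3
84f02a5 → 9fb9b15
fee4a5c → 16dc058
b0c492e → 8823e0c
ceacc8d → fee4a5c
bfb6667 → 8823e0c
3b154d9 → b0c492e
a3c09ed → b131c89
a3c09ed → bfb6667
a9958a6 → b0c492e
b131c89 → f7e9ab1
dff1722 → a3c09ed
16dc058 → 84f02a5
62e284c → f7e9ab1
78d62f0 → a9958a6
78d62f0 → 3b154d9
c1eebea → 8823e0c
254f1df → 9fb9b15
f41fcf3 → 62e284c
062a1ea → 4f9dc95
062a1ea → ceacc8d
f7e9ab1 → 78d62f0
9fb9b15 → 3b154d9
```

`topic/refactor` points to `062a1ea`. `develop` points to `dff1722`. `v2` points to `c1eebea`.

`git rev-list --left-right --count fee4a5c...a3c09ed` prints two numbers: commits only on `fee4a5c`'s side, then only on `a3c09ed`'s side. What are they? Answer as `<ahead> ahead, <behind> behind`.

Reachable from fee4a5c: {16dc058, 3b154d9, 84f02a5, 8823e0c, 9fb9b15, b0c492e, fee4a5c}.
Reachable from a3c09ed: {3b154d9, 78d62f0, 8823e0c, a3c09ed, a9958a6, b0c492e, b131c89, bfb6667, f7e9ab1}.
Only in fee4a5c's history (ahead): {16dc058, 84f02a5, 9fb9b15, fee4a5c} — 4.
Only in a3c09ed's history (behind): {78d62f0, a3c09ed, a9958a6, b131c89, bfb6667, f7e9ab1} — 6.

4 ahead, 6 behind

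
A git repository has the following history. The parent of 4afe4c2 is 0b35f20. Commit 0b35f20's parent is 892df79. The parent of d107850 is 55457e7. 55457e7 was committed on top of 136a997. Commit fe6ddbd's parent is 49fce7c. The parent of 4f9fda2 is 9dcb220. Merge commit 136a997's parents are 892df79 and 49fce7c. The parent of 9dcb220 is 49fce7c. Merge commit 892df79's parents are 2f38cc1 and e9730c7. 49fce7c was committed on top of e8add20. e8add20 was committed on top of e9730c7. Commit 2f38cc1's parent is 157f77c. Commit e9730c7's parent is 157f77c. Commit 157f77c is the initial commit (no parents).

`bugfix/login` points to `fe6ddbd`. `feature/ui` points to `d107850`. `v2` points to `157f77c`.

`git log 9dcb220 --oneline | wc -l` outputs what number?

5

Walking parent pointers from 9dcb220: reachable set = {157f77c, 49fce7c, 9dcb220, e8add20, e9730c7}.
That is 5 commits.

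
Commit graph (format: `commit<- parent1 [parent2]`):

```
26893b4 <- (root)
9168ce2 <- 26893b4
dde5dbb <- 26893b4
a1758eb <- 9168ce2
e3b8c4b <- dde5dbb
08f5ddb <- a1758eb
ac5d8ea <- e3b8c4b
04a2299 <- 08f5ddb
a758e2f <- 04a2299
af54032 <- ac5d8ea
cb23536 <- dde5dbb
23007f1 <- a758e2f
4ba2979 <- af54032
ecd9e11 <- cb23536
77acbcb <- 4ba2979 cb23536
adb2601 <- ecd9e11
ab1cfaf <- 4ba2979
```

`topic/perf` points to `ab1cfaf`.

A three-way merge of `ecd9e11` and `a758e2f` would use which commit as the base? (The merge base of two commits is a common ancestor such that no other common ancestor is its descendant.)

Ancestors of ecd9e11: {26893b4, cb23536, dde5dbb, ecd9e11}.
Ancestors of a758e2f: {04a2299, 08f5ddb, 26893b4, 9168ce2, a1758eb, a758e2f}.
Common ancestors: {26893b4}.
The only common ancestor is 26893b4, so it is the merge base.

26893b4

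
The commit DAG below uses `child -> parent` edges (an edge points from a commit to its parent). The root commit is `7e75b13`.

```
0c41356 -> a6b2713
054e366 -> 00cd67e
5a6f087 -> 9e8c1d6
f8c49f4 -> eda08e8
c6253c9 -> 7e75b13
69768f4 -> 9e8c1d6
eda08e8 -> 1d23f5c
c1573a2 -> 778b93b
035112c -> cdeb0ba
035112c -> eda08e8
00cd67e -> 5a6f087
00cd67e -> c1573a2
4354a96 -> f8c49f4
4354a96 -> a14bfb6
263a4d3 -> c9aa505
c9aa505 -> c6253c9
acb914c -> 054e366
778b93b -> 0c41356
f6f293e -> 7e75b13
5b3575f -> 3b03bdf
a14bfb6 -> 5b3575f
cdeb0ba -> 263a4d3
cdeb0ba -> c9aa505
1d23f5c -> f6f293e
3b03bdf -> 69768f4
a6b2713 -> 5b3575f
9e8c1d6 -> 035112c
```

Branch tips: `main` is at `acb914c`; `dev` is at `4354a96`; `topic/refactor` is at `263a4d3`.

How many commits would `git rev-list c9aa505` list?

Walking parent pointers from c9aa505: reachable set = {7e75b13, c6253c9, c9aa505}.
That is 3 commits.

3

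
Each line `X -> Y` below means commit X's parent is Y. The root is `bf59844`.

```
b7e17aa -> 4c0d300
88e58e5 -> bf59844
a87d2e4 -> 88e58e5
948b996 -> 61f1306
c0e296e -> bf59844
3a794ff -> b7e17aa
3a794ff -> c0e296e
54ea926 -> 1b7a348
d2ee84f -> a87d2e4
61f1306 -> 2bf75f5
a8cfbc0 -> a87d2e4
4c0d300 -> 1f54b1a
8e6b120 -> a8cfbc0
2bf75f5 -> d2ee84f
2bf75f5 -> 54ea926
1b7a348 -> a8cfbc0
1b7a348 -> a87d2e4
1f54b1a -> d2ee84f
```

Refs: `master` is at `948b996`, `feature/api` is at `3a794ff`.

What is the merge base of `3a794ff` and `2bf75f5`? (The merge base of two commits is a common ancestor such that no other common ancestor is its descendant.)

d2ee84f

Ancestors of 3a794ff: {1f54b1a, 3a794ff, 4c0d300, 88e58e5, a87d2e4, b7e17aa, bf59844, c0e296e, d2ee84f}.
Ancestors of 2bf75f5: {1b7a348, 2bf75f5, 54ea926, 88e58e5, a87d2e4, a8cfbc0, bf59844, d2ee84f}.
Common ancestors: {88e58e5, a87d2e4, bf59844, d2ee84f}.
Among these, d2ee84f is not an ancestor of any other common ancestor — it is the merge base.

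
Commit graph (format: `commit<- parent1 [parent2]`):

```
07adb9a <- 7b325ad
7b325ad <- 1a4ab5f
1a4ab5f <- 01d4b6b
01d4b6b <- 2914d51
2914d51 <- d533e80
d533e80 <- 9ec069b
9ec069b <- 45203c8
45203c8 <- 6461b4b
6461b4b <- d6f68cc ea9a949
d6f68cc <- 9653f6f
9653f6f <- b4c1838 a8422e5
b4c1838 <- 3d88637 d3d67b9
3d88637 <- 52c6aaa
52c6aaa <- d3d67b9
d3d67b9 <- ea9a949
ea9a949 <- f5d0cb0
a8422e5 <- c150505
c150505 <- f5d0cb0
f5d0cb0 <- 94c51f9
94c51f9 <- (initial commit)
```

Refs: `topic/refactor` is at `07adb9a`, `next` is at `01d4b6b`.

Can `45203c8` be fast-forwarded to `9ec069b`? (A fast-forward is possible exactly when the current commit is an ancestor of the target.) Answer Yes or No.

Yes

A fast-forward from 45203c8 to 9ec069b is possible iff 45203c8 is an ancestor of 9ec069b.
Ancestors of 9ec069b: {3d88637, 45203c8, 52c6aaa, 6461b4b, 94c51f9, 9653f6f, 9ec069b, a8422e5, b4c1838, c150505, d3d67b9, d6f68cc, ea9a949, f5d0cb0}.
45203c8 is among them, so fast-forward is possible.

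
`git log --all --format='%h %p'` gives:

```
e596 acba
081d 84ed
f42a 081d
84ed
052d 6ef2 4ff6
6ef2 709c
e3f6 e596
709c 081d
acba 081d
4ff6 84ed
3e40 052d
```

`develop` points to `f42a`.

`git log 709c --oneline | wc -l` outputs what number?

Walking parent pointers from 709c: reachable set = {081d, 709c, 84ed}.
That is 3 commits.

3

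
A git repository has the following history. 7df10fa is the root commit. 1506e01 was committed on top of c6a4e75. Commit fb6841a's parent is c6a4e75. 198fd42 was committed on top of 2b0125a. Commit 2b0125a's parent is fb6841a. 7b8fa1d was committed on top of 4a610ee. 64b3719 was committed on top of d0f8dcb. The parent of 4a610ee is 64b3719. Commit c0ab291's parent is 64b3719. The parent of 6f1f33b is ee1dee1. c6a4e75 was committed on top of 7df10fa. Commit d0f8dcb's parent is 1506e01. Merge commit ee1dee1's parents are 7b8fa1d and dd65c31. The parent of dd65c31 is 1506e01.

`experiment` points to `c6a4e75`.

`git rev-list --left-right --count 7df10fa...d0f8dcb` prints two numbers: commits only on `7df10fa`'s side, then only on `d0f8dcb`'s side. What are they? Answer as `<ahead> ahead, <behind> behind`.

0 ahead, 3 behind

Reachable from 7df10fa: {7df10fa}.
Reachable from d0f8dcb: {1506e01, 7df10fa, c6a4e75, d0f8dcb}.
Only in 7df10fa's history (ahead): {} — 0.
Only in d0f8dcb's history (behind): {1506e01, c6a4e75, d0f8dcb} — 3.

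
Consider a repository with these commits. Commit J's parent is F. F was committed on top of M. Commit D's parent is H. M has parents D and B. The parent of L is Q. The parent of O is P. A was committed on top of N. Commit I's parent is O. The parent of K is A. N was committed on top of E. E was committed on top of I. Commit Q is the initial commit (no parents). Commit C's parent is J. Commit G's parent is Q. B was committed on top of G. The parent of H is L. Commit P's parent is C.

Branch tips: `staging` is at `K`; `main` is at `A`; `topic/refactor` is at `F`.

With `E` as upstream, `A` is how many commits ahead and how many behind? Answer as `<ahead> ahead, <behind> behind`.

2 ahead, 0 behind

Reachable from A: {A, B, C, D, E, F, G, H, I, J, L, M, N, O, P, Q}.
Reachable from E: {B, C, D, E, F, G, H, I, J, L, M, O, P, Q}.
Only in A's history (ahead): {A, N} — 2.
Only in E's history (behind): {} — 0.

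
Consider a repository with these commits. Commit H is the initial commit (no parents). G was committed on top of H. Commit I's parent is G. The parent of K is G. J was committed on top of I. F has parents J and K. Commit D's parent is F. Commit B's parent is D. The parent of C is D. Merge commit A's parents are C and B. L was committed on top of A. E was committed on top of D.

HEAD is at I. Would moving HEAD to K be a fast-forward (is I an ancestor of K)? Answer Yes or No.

No

A fast-forward from I to K is possible iff I is an ancestor of K.
Ancestors of K: {G, H, K}.
I is not among them, so fast-forward is not possible.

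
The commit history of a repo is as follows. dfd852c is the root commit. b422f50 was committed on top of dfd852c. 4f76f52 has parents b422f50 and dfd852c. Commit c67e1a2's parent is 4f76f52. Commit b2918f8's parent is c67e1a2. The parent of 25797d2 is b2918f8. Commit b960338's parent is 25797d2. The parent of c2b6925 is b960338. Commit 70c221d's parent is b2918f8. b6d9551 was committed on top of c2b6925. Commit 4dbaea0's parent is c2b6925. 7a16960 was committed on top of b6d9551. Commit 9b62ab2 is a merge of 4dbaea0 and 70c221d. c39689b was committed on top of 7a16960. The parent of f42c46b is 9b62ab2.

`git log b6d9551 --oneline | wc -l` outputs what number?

Walking parent pointers from b6d9551: reachable set = {25797d2, 4f76f52, b2918f8, b422f50, b6d9551, b960338, c2b6925, c67e1a2, dfd852c}.
That is 9 commits.

9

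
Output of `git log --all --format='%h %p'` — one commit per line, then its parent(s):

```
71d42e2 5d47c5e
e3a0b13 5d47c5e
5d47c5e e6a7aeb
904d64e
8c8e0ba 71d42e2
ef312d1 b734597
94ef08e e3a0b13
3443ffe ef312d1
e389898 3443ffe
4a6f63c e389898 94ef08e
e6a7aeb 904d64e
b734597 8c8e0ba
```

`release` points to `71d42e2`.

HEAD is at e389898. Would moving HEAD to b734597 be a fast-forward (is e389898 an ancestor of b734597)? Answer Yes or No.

No

A fast-forward from e389898 to b734597 is possible iff e389898 is an ancestor of b734597.
Ancestors of b734597: {5d47c5e, 71d42e2, 8c8e0ba, 904d64e, b734597, e6a7aeb}.
e389898 is not among them, so fast-forward is not possible.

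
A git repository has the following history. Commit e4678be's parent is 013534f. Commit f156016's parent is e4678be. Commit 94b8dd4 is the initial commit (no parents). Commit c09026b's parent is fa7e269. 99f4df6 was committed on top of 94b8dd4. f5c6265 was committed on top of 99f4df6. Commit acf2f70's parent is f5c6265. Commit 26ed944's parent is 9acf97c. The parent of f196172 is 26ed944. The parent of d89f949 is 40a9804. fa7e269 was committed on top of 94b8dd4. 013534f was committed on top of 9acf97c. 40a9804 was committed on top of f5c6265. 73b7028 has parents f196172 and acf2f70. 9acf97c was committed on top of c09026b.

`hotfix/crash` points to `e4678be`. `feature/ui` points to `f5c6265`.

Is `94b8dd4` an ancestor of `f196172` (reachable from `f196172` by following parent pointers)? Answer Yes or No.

Yes

Ancestors of f196172 (commits reachable by following parents): {26ed944, 94b8dd4, 9acf97c, c09026b, f196172, fa7e269}.
94b8dd4 is in that set, so it is an ancestor of f196172.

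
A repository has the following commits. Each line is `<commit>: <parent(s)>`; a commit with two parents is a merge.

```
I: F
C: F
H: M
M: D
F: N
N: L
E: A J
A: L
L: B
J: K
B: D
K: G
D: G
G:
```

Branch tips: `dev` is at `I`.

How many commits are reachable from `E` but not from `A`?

3

Reachable from E: {A, B, D, E, G, J, K, L}.
Reachable from A: {A, B, D, G, L}.
In E's history but not A's: {E, J, K} — 3 commits.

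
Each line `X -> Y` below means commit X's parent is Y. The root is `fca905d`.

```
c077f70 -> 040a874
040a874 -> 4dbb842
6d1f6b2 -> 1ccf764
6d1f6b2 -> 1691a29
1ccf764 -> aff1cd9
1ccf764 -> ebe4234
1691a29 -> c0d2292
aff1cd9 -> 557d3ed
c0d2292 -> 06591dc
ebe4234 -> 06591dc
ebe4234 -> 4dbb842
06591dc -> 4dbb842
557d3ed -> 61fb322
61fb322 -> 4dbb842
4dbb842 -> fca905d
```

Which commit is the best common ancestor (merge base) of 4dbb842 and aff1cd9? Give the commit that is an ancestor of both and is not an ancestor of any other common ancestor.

4dbb842

Ancestors of 4dbb842: {4dbb842, fca905d}.
Ancestors of aff1cd9: {4dbb842, 557d3ed, 61fb322, aff1cd9, fca905d}.
Common ancestors: {4dbb842, fca905d}.
Among these, 4dbb842 is not an ancestor of any other common ancestor — it is the merge base.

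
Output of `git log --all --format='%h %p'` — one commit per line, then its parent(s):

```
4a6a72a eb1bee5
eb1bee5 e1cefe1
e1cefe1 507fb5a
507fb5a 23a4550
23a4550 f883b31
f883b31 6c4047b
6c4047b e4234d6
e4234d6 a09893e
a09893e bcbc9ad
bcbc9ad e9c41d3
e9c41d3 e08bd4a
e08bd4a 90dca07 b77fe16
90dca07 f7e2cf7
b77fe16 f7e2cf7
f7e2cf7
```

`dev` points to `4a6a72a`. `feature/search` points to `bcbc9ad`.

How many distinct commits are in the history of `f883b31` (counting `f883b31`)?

Walking parent pointers from f883b31: reachable set = {6c4047b, 90dca07, a09893e, b77fe16, bcbc9ad, e08bd4a, e4234d6, e9c41d3, f7e2cf7, f883b31}.
That is 10 commits.

10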